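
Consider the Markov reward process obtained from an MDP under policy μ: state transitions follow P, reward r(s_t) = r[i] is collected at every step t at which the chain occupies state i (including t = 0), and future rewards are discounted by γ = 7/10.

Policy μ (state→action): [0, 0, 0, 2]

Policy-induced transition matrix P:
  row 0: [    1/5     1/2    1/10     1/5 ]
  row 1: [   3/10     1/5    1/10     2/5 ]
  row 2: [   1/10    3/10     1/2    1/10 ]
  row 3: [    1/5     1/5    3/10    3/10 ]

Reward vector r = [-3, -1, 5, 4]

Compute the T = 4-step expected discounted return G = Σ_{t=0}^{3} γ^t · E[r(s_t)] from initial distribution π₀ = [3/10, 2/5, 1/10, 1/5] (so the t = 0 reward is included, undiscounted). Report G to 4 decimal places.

t=0: π = [0.3000, 0.4000, 0.1000, 0.2000], E[r] = 0.0000, γ^t·E[r] = 0.000000, running G = 0.000000
t=1: π = [0.2300, 0.3000, 0.1800, 0.2900], E[r] = 1.0700, γ^t·E[r] = 0.749000, running G = 0.749000
t=2: π = [0.2120, 0.2870, 0.2300, 0.2710], E[r] = 1.3110, γ^t·E[r] = 0.642390, running G = 1.391390
t=3: π = [0.2057, 0.2866, 0.2462, 0.2615], E[r] = 1.3733, γ^t·E[r] = 0.471042, running G = 1.862432

G = 1.8624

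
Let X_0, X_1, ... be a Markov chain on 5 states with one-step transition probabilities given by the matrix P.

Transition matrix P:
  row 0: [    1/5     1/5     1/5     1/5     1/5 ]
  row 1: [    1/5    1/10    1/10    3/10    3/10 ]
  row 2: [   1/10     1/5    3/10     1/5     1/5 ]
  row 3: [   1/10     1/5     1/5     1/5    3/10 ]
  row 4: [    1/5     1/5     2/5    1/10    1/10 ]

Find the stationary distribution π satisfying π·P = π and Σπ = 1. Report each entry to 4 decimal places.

π = [0.1553, 0.1818, 0.2501, 0.1966, 0.2162]

Balance equations π_j = Σ_i π_i·P[i][j]:
  π_0 = 1/5·π_0 + 1/5·π_1 + 1/10·π_2 + 1/10·π_3 + 1/5·π_4
  π_1 = 1/5·π_0 + 1/10·π_1 + 1/5·π_2 + 1/5·π_3 + 1/5·π_4
  π_2 = 1/5·π_0 + 1/10·π_1 + 3/10·π_2 + 1/5·π_3 + 2/5·π_4
  π_3 = 1/5·π_0 + 3/10·π_1 + 1/5·π_2 + 1/5·π_3 + 1/10·π_4
  normalize: π_0 + π_1 + π_2 + π_3 + π_4 = 1
Solving the linear system gives exactly π = [569/3663, 2/11, 916/3663, 80/407, 8/37].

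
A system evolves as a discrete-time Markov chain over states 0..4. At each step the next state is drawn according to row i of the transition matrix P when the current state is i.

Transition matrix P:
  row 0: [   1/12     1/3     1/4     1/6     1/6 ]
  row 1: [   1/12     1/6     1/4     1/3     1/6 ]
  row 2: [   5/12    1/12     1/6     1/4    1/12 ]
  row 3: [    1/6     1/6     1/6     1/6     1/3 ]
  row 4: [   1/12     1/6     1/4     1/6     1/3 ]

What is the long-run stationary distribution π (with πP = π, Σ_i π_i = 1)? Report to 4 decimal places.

Balance equations π_j = Σ_i π_i·P[i][j]:
  π_0 = 1/12·π_0 + 1/12·π_1 + 5/12·π_2 + 1/6·π_3 + 1/12·π_4
  π_1 = 1/3·π_0 + 1/6·π_1 + 1/12·π_2 + 1/6·π_3 + 1/6·π_4
  π_2 = 1/4·π_0 + 1/4·π_1 + 1/6·π_2 + 1/6·π_3 + 1/4·π_4
  π_3 = 1/6·π_0 + 1/3·π_1 + 1/4·π_2 + 1/6·π_3 + 1/6·π_4
  normalize: π_0 + π_1 + π_2 + π_3 + π_4 = 1
Solving the linear system gives exactly π = [973/5637, 1001/5637, 1208/5637, 1207/5637, 416/1879].

π = [0.1726, 0.1776, 0.2143, 0.2141, 0.2214]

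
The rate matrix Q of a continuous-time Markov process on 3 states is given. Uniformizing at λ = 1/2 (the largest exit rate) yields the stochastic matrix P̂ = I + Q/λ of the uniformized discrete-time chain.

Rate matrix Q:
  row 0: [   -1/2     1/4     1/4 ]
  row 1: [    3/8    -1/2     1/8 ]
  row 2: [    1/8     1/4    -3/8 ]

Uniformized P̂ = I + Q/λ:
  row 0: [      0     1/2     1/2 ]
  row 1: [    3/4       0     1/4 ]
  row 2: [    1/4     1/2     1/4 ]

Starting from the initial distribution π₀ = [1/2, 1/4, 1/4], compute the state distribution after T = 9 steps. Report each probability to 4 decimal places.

t=0: π = [0.5000, 0.2500, 0.2500]
t=1: π = [0.2500, 0.3750, 0.3750]
t=2: π = [0.3750, 0.3125, 0.3125]
t=3: π = [0.3125, 0.3438, 0.3438]
t=4: π = [0.3438, 0.3281, 0.3281]
t=5: π = [0.3281, 0.3359, 0.3359]
t=6: π = [0.3359, 0.3320, 0.3320]
t=7: π = [0.3320, 0.3340, 0.3340]
t=8: π = [0.3340, 0.3330, 0.3330]
t=9: π = [0.3330, 0.3335, 0.3335]

π = [0.3330, 0.3335, 0.3335]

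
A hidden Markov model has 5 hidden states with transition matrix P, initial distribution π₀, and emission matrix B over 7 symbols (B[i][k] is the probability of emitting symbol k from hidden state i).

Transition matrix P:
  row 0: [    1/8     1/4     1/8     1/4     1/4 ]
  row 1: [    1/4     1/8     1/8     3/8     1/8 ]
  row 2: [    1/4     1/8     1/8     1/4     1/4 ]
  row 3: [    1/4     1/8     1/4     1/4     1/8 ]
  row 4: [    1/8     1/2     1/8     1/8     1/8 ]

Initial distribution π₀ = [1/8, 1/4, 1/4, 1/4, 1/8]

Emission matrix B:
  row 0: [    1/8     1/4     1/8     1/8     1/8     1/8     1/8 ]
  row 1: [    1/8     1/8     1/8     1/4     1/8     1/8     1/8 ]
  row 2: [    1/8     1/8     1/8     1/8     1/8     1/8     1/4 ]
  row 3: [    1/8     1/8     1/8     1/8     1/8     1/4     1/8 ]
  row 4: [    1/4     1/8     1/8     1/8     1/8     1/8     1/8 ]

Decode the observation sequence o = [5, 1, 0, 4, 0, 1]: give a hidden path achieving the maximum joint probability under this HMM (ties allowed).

t=0: δ = [1.562e-02, 3.125e-02, 3.125e-02, 6.250e-02, 1.562e-02]  (obs o_0=5)
t=1: δ = [3.906e-03, 9.766e-04, 1.953e-03, 1.953e-03, 9.766e-04]  ψ = [3, 3, 3, 3, 2]  (obs o_1=1)
t=2: δ = [6.104e-05, 1.221e-04, 6.104e-05, 1.221e-04, 2.441e-04]  ψ = [0, 0, 0, 0, 0]  (obs o_2=0)
t=3: δ = [3.815e-06, 1.526e-05, 3.815e-06, 5.722e-06, 3.815e-06]  ψ = [1, 4, 3, 1, 4]  (obs o_3=4)
t=4: δ = [4.768e-07, 2.384e-07, 2.384e-07, 7.153e-07, 4.768e-07]  ψ = [1, 1, 1, 1, 1]  (obs o_4=0)
t=5: δ = [4.470e-08, 2.980e-08, 2.235e-08, 2.235e-08, 1.490e-08]  ψ = [3, 4, 3, 3, 0]  (obs o_5=1)
backtrack: best end state = 0; path = [3, 0, 4, 1, 3, 0]

path = [3, 0, 4, 1, 3, 0]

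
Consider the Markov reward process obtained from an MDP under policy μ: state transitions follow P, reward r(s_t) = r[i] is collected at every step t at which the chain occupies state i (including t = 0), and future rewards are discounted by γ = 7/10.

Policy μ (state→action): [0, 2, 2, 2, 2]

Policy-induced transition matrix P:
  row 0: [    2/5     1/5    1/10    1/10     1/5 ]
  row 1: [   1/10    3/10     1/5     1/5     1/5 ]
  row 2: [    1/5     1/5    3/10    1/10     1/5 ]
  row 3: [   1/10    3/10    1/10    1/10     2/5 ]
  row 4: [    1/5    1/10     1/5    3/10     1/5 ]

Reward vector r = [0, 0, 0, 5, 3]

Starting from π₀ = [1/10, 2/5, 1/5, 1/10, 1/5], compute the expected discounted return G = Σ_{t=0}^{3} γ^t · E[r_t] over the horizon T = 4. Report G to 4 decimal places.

G = 3.4782

t=0: π = [0.1000, 0.4000, 0.2000, 0.1000, 0.2000], E[r] = 1.1000, γ^t·E[r] = 1.100000, running G = 1.100000
t=1: π = [0.1700, 0.2300, 0.2000, 0.1800, 0.2200], E[r] = 1.5600, γ^t·E[r] = 1.092000, running G = 2.192000
t=2: π = [0.1930, 0.2190, 0.1850, 0.1670, 0.2360], E[r] = 1.5430, γ^t·E[r] = 0.756070, running G = 2.948070
t=3: π = [0.2000, 0.2150, 0.1825, 0.1691, 0.2334], E[r] = 1.5457, γ^t·E[r] = 0.530175, running G = 3.478245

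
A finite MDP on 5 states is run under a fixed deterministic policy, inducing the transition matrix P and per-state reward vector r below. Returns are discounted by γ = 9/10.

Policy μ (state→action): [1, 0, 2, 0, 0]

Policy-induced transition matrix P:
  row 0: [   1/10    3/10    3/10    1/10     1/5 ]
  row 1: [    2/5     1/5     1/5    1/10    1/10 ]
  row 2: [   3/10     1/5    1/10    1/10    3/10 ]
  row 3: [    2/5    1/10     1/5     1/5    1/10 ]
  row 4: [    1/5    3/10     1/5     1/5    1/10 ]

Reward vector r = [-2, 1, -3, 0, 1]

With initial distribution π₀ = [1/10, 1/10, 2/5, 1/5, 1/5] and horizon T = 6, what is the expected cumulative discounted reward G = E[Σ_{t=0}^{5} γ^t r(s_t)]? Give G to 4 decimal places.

G = -3.8194

t=0: π = [0.1000, 0.1000, 0.4000, 0.2000, 0.2000], E[r] = -1.1000, γ^t·E[r] = -1.100000, running G = -1.100000
t=1: π = [0.2900, 0.2100, 0.1700, 0.1400, 0.1900], E[r] = -0.6900, γ^t·E[r] = -0.621000, running G = -1.721000
t=2: π = [0.2580, 0.2340, 0.2120, 0.1330, 0.1630], E[r] = -0.7550, γ^t·E[r] = -0.611550, running G = -2.332550
t=3: π = [0.2688, 0.2288, 0.2046, 0.1296, 0.1682], E[r] = -0.7544, γ^t·E[r] = -0.549958, running G = -2.882508
t=4: π = [0.2653, 0.2307, 0.2064, 0.1298, 0.1678], E[r] = -0.7512, γ^t·E[r] = -0.492889, running G = -3.375396
t=5: π = [0.2662, 0.2303, 0.2059, 0.1298, 0.1678], E[r] = -0.7520, γ^t·E[r] = -0.444021, running G = -3.819417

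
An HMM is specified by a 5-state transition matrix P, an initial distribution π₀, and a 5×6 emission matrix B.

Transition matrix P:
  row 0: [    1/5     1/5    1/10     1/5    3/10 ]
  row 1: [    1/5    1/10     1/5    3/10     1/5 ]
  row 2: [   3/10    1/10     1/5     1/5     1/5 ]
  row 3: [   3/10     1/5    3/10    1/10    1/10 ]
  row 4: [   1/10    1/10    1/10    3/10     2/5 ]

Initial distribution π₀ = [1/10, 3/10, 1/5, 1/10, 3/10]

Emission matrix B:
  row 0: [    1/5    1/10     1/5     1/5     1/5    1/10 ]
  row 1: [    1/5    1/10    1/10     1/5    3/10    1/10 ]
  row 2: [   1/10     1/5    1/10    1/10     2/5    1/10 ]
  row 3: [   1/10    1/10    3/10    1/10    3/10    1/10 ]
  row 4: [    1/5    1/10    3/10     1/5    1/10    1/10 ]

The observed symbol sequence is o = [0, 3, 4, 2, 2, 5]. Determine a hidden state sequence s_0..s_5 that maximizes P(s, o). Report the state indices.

t=0: δ = [2.000e-02, 6.000e-02, 2.000e-02, 1.000e-02, 6.000e-02]  (obs o_0=0)
t=1: δ = [2.400e-03, 1.200e-03, 1.200e-03, 1.800e-03, 4.800e-03]  ψ = [1, 1, 1, 1, 4]  (obs o_1=3)
t=2: δ = [1.080e-04, 1.440e-04, 2.160e-04, 4.320e-04, 1.920e-04]  ψ = [3, 0, 3, 4, 4]  (obs o_2=4)
t=3: δ = [2.592e-05, 8.640e-06, 1.296e-05, 1.728e-05, 2.304e-05]  ψ = [3, 3, 3, 4, 4]  (obs o_3=2)
t=4: δ = [1.037e-06, 5.184e-07, 5.184e-07, 2.074e-06, 2.765e-06]  ψ = [0, 0, 3, 4, 4]  (obs o_4=2)
t=5: δ = [6.221e-08, 4.147e-08, 6.221e-08, 8.294e-08, 1.106e-07]  ψ = [3, 3, 3, 4, 4]  (obs o_5=5)
backtrack: best end state = 4; path = [4, 4, 4, 4, 4, 4]

path = [4, 4, 4, 4, 4, 4]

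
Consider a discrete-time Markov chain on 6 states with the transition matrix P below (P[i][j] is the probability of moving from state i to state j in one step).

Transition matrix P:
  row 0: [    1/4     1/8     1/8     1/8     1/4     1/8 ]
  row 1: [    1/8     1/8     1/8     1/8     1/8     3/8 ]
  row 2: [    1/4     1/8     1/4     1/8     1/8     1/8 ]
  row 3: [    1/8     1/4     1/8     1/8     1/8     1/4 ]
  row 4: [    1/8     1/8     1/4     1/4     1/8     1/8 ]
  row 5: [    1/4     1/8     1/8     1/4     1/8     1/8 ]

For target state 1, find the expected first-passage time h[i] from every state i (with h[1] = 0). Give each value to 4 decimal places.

First-step conditioning: h[1] = 0; for i ≠ 1, h[i] = 1 + Σ_k P[i][k]·h[k].
  h[0] = 1 + 1/4·h[0] + 1/8·h[2] + 1/8·h[3] + 1/4·h[4] + 1/8·h[5]
  h[2] = 1 + 1/4·h[0] + 1/4·h[2] + 1/8·h[3] + 1/8·h[4] + 1/8·h[5]
  h[3] = 1 + 1/8·h[0] + 1/8·h[2] + 1/8·h[3] + 1/8·h[4] + 1/4·h[5]
  h[4] = 1 + 1/8·h[0] + 1/4·h[2] + 1/4·h[3] + 1/8·h[4] + 1/8·h[5]
  h[5] = 1 + 1/4·h[0] + 1/8·h[2] + 1/4·h[3] + 1/8·h[4] + 1/8·h[5]
Solving the 5×5 linear system over states ≠ 1 gives exactly h = [4095/596, 0, 4103/596, 3583/596, 4039/596, 2019/298] (h[1] = 0 is the target).

h = [6.8708, 0.0000, 6.8842, 6.0117, 6.7768, 6.7752]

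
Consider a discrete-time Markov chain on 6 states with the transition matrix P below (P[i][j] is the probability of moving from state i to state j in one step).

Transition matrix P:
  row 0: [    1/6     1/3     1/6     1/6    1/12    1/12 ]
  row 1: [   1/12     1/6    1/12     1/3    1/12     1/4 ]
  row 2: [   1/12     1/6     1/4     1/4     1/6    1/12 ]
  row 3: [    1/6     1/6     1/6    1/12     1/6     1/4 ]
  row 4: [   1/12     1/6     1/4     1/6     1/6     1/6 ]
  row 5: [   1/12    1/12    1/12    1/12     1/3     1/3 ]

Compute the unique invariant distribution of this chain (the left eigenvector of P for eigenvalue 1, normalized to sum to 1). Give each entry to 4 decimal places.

Balance equations π_j = Σ_i π_i·P[i][j]:
  π_0 = 1/6·π_0 + 1/12·π_1 + 1/12·π_2 + 1/6·π_3 + 1/12·π_4 + 1/12·π_5
  π_1 = 1/3·π_0 + 1/6·π_1 + 1/6·π_2 + 1/6·π_3 + 1/6·π_4 + 1/12·π_5
  π_2 = 1/6·π_0 + 1/12·π_1 + 1/4·π_2 + 1/6·π_3 + 1/4·π_4 + 1/12·π_5
  π_3 = 1/6·π_0 + 1/3·π_1 + 1/4·π_2 + 1/12·π_3 + 1/6·π_4 + 1/12·π_5
  π_4 = 1/12·π_0 + 1/12·π_1 + 1/6·π_2 + 1/6·π_3 + 1/6·π_4 + 1/3·π_5
  normalize: π_0 + π_1 + π_2 + π_3 + π_4 + π_5 = 1
Solving the linear system gives exactly π = [2220/20761, 17358/103805, 17023/103805, 3659/20761, 3703/20761, 21514/103805].

π = [0.1069, 0.1672, 0.1640, 0.1762, 0.1784, 0.2073]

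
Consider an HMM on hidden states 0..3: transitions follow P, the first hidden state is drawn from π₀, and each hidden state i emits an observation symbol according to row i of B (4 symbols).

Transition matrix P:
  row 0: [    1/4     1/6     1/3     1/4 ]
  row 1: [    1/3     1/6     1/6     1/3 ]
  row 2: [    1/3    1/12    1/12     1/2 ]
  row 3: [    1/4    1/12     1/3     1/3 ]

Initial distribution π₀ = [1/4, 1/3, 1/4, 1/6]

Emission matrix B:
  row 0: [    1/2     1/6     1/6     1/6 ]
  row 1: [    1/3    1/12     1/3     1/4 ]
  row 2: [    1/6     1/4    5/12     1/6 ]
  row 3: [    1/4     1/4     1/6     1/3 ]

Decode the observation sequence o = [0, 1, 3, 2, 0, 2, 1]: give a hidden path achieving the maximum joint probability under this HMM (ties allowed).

path = [0, 2, 3, 2, 0, 2, 3]

t=0: δ = [1.250e-01, 1.111e-01, 4.167e-02, 4.167e-02]  (obs o_0=0)
t=1: δ = [6.173e-03, 1.736e-03, 1.042e-02, 9.259e-03]  ψ = [1, 0, 0, 1]  (obs o_1=1)
t=2: δ = [5.787e-04, 2.572e-04, 5.144e-04, 1.736e-03]  ψ = [2, 0, 3, 2]  (obs o_2=3)
t=3: δ = [7.234e-05, 4.823e-05, 2.411e-04, 9.645e-05]  ψ = [3, 3, 3, 3]  (obs o_3=2)
t=4: δ = [4.019e-05, 6.698e-06, 5.358e-06, 3.014e-05]  ψ = [2, 2, 3, 2]  (obs o_4=0)
t=5: δ = [1.674e-06, 2.233e-06, 5.582e-06, 1.674e-06]  ψ = [0, 0, 0, 0]  (obs o_5=2)
t=6: δ = [3.101e-07, 3.876e-08, 1.395e-07, 6.977e-07]  ψ = [2, 2, 0, 2]  (obs o_6=1)
backtrack: best end state = 3; path = [0, 2, 3, 2, 0, 2, 3]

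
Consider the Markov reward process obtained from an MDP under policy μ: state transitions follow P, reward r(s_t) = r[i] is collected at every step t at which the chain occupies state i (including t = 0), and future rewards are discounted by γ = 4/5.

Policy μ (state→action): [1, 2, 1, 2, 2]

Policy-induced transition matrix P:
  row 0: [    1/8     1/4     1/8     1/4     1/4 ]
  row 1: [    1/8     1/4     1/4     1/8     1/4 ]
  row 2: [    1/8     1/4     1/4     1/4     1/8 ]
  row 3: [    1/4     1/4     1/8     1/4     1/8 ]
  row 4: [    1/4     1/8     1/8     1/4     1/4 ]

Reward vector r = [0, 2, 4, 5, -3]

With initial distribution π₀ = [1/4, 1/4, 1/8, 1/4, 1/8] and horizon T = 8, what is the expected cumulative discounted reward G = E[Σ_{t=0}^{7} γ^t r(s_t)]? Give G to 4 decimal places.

G = 7.0989

t=0: π = [0.2500, 0.2500, 0.1250, 0.2500, 0.1250], E[r] = 1.8750, γ^t·E[r] = 1.875000, running G = 1.875000
t=1: π = [0.1719, 0.2344, 0.1719, 0.2188, 0.2031], E[r] = 1.6406, γ^t·E[r] = 1.312500, running G = 3.187500
t=2: π = [0.1777, 0.2246, 0.1758, 0.2207, 0.2012], E[r] = 1.6523, γ^t·E[r] = 1.057500, running G = 4.245000
t=3: π = [0.1777, 0.2249, 0.1750, 0.2219, 0.2004], E[r] = 1.6582, γ^t·E[r] = 0.849000, running G = 5.094000
t=4: π = [0.1778, 0.2249, 0.1750, 0.2219, 0.2004], E[r] = 1.6582, γ^t·E[r] = 0.679188, running G = 5.773188
t=5: π = [0.1778, 0.2250, 0.1750, 0.2219, 0.2004], E[r] = 1.6581, γ^t·E[r] = 0.543330, running G = 6.316518
t=6: π = [0.1778, 0.2250, 0.1750, 0.2219, 0.2004], E[r] = 1.6581, γ^t·E[r] = 0.434663, running G = 6.751180
t=7: π = [0.1778, 0.2250, 0.1750, 0.2219, 0.2004], E[r] = 1.6581, γ^t·E[r] = 0.347730, running G = 7.098911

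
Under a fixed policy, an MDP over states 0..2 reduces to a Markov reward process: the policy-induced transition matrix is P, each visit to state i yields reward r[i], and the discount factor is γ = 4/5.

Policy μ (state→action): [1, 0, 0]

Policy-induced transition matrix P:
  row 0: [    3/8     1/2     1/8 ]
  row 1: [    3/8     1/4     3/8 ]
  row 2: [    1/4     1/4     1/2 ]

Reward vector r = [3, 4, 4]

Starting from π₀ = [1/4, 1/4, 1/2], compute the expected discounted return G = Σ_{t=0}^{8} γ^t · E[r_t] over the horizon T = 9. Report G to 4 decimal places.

G = 15.9768

t=0: π = [0.2500, 0.2500, 0.5000], E[r] = 3.7500, γ^t·E[r] = 3.750000, running G = 3.750000
t=1: π = [0.3125, 0.3125, 0.3750], E[r] = 3.6875, γ^t·E[r] = 2.950000, running G = 6.700000
t=2: π = [0.3281, 0.3281, 0.3438], E[r] = 3.6719, γ^t·E[r] = 2.350000, running G = 9.050000
t=3: π = [0.3320, 0.3320, 0.3359], E[r] = 3.6680, γ^t·E[r] = 1.878000, running G = 10.928000
t=4: π = [0.3330, 0.3330, 0.3340], E[r] = 3.6670, γ^t·E[r] = 1.502000, running G = 12.430000
t=5: π = [0.3333, 0.3333, 0.3335], E[r] = 3.6667, γ^t·E[r] = 1.201520, running G = 13.631520
t=6: π = [0.3333, 0.3333, 0.3334], E[r] = 3.6667, γ^t·E[r] = 0.961200, running G = 14.592720
t=7: π = [0.3333, 0.3333, 0.3333], E[r] = 3.6667, γ^t·E[r] = 0.768957, running G = 15.361677
t=8: π = [0.3333, 0.3333, 0.3333], E[r] = 3.6667, γ^t·E[r] = 0.615165, running G = 15.976842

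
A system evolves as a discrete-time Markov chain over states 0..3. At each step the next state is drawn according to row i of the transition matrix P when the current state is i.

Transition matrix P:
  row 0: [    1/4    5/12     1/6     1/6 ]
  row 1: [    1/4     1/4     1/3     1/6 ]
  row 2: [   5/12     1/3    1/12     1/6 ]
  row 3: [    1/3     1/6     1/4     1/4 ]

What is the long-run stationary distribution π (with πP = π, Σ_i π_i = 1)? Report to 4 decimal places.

Balance equations π_j = Σ_i π_i·P[i][j]:
  π_0 = 1/4·π_0 + 1/4·π_1 + 5/12·π_2 + 1/3·π_3
  π_1 = 5/12·π_0 + 1/4·π_1 + 1/3·π_2 + 1/6·π_3
  π_2 = 1/6·π_0 + 1/3·π_1 + 1/12·π_2 + 1/4·π_3
  normalize: π_0 + π_1 + π_2 + π_3 = 1
Solving the linear system gives exactly π = [609/2024, 613/2024, 217/1012, 2/11].

π = [0.3009, 0.3029, 0.2144, 0.1818]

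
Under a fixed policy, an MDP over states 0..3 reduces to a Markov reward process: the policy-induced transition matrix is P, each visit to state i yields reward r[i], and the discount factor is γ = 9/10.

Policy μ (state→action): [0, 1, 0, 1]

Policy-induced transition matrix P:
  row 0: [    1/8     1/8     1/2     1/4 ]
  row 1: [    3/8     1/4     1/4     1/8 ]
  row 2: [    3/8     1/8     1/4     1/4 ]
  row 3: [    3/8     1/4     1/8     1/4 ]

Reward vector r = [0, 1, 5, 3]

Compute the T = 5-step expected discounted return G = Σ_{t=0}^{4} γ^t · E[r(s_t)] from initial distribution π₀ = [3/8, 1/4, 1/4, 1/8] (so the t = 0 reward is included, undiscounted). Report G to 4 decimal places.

G = 9.2269

t=0: π = [0.3750, 0.2500, 0.2500, 0.1250], E[r] = 1.8750, γ^t·E[r] = 1.875000, running G = 1.875000
t=1: π = [0.2813, 0.1719, 0.3281, 0.2188], E[r] = 2.4688, γ^t·E[r] = 2.221875, running G = 4.096875
t=2: π = [0.3047, 0.1738, 0.2930, 0.2285], E[r] = 2.3242, γ^t·E[r] = 1.882617, running G = 5.979492
t=3: π = [0.2988, 0.1753, 0.2976, 0.2283], E[r] = 2.3481, γ^t·E[r] = 1.711797, running G = 7.691290
t=4: π = [0.3003, 0.1754, 0.2962, 0.2281], E[r] = 2.3406, γ^t·E[r] = 1.535652, running G = 9.226942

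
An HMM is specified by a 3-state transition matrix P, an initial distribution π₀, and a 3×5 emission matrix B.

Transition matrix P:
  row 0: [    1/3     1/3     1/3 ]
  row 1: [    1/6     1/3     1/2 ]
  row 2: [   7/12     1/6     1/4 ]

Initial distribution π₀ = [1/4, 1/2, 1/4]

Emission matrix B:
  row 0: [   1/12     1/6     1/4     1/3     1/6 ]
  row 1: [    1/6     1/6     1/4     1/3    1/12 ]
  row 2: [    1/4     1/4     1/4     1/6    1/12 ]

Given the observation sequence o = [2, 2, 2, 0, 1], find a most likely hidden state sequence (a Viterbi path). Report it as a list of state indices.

t=0: δ = [6.250e-02, 1.250e-01, 6.250e-02]  (obs o_0=2)
t=1: δ = [9.115e-03, 1.042e-02, 1.562e-02]  ψ = [2, 1, 1]  (obs o_1=2)
t=2: δ = [2.279e-03, 8.681e-04, 1.302e-03]  ψ = [2, 1, 1]  (obs o_2=2)
t=3: δ = [6.330e-05, 1.266e-04, 1.899e-04]  ψ = [0, 0, 0]  (obs o_3=0)
t=4: δ = [1.846e-05, 7.033e-06, 1.582e-05]  ψ = [2, 1, 1]  (obs o_4=1)
backtrack: best end state = 0; path = [1, 2, 0, 2, 0]

path = [1, 2, 0, 2, 0]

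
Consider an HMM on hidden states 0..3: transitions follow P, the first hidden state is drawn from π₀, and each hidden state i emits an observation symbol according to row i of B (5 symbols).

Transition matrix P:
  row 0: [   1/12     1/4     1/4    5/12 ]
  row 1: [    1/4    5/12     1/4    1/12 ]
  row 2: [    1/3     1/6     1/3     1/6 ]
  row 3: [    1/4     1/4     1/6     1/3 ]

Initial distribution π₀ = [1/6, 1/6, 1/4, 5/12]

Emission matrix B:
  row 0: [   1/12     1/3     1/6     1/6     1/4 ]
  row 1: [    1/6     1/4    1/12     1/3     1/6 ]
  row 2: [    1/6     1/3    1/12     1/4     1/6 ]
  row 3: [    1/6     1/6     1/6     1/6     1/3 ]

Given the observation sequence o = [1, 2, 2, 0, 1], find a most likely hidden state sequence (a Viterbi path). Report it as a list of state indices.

t=0: δ = [5.556e-02, 4.167e-02, 8.333e-02, 6.944e-02]  (obs o_0=1)
t=1: δ = [4.630e-03, 1.447e-03, 2.315e-03, 3.858e-03]  ψ = [2, 1, 2, 0]  (obs o_1=2)
t=2: δ = [1.608e-04, 9.645e-05, 9.645e-05, 3.215e-04]  ψ = [3, 0, 0, 0]  (obs o_2=2)
t=3: δ = [6.698e-06, 1.340e-05, 8.931e-06, 1.786e-05]  ψ = [3, 3, 3, 3]  (obs o_3=0)
t=4: δ = [1.488e-06, 1.395e-06, 1.116e-06, 9.923e-07]  ψ = [3, 1, 1, 3]  (obs o_4=1)
backtrack: best end state = 0; path = [2, 0, 3, 3, 0]

path = [2, 0, 3, 3, 0]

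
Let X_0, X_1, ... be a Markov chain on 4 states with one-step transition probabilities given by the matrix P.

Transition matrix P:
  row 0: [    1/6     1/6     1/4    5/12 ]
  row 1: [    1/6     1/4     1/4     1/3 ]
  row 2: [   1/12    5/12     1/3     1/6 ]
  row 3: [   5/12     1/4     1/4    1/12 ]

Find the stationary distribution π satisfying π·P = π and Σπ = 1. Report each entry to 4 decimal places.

π = [0.2049, 0.2784, 0.2727, 0.2440]

Balance equations π_j = Σ_i π_i·P[i][j]:
  π_0 = 1/6·π_0 + 1/6·π_1 + 1/12·π_2 + 5/12·π_3
  π_1 = 1/6·π_0 + 1/4·π_1 + 5/12·π_2 + 1/4·π_3
  π_2 = 1/4·π_0 + 1/4·π_1 + 1/3·π_2 + 1/4·π_3
  normalize: π_0 + π_1 + π_2 + π_3 = 1
Solving the linear system gives exactly π = [133/649, 542/1947, 3/11, 475/1947].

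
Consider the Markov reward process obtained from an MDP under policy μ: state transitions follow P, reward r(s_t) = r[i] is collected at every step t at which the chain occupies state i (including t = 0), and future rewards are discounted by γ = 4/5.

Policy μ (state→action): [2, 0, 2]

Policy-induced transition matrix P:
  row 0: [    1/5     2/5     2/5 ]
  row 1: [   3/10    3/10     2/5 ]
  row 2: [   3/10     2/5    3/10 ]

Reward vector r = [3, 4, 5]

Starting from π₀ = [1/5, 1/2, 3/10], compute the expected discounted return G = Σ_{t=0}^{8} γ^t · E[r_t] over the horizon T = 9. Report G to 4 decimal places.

G = 17.7176

t=0: π = [0.2000, 0.5000, 0.3000], E[r] = 4.1000, γ^t·E[r] = 4.100000, running G = 4.100000
t=1: π = [0.2800, 0.3500, 0.3700], E[r] = 4.0900, γ^t·E[r] = 3.272000, running G = 7.372000
t=2: π = [0.2720, 0.3650, 0.3630], E[r] = 4.0910, γ^t·E[r] = 2.618240, running G = 9.990240
t=3: π = [0.2728, 0.3635, 0.3637], E[r] = 4.0909, γ^t·E[r] = 2.094541, running G = 12.084781
t=4: π = [0.2727, 0.3637, 0.3636], E[r] = 4.0909, γ^t·E[r] = 1.675637, running G = 13.760418
t=5: π = [0.2727, 0.3636, 0.3636], E[r] = 4.0909, γ^t·E[r] = 1.340509, running G = 15.100927
t=6: π = [0.2727, 0.3636, 0.3636], E[r] = 4.0909, γ^t·E[r] = 1.072407, running G = 16.173334
t=7: π = [0.2727, 0.3636, 0.3636], E[r] = 4.0909, γ^t·E[r] = 0.857926, running G = 17.031260
t=8: π = [0.2727, 0.3636, 0.3636], E[r] = 4.0909, γ^t·E[r] = 0.686341, running G = 17.717600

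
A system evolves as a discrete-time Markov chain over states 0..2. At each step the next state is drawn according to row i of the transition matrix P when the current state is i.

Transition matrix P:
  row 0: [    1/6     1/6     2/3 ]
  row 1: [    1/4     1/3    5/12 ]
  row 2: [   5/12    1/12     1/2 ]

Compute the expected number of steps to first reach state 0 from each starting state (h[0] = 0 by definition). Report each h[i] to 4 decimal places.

First-step conditioning: h[0] = 0; for i ≠ 0, h[i] = 1 + Σ_k P[i][k]·h[k].
  h[1] = 1 + 1/3·h[1] + 5/12·h[2]
  h[2] = 1 + 1/12·h[1] + 1/2·h[2]
Solving the 2×2 linear system over states ≠ 0 gives exactly h = [0, 132/43, 108/43] (h[0] = 0 is the target).

h = [0.0000, 3.0698, 2.5116]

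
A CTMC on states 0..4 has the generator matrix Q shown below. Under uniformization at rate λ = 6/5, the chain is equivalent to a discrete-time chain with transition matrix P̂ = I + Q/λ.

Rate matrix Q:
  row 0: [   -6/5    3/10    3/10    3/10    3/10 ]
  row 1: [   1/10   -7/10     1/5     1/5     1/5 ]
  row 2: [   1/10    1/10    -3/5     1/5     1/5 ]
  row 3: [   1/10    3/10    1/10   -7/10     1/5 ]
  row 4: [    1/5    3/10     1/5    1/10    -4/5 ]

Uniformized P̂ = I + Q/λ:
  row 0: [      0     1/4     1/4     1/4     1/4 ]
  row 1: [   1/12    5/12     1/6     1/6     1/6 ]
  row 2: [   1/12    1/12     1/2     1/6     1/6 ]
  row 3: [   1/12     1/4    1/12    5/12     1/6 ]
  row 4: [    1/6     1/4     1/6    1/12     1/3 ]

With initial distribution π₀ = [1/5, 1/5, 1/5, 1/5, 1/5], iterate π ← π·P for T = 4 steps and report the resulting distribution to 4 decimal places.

π = [0.0930, 0.2531, 0.2352, 0.2093, 0.2093]

t=0: π = [0.2000, 0.2000, 0.2000, 0.2000, 0.2000]
t=1: π = [0.0833, 0.2500, 0.2333, 0.2167, 0.2167]
t=2: π = [0.0944, 0.2528, 0.2333, 0.2097, 0.2097]
t=3: π = [0.0929, 0.2532, 0.2348, 0.2095, 0.2095]
t=4: π = [0.0930, 0.2531, 0.2352, 0.2093, 0.2093]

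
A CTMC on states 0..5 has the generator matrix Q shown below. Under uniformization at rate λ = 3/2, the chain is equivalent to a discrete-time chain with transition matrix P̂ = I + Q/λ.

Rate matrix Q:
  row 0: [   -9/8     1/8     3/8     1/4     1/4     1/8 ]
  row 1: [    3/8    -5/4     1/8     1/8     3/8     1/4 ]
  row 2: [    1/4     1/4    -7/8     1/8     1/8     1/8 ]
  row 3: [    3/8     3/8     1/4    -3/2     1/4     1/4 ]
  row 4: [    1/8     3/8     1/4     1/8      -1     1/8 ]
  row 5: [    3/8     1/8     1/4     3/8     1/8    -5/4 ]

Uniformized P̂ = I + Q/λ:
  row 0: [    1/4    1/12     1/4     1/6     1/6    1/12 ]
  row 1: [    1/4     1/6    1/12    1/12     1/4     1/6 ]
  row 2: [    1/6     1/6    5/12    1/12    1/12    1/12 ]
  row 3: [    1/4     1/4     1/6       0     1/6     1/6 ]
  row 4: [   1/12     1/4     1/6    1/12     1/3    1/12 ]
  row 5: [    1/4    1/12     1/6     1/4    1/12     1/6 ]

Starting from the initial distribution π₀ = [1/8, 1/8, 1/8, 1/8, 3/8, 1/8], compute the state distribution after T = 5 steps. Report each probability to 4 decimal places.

π = [0.2007, 0.1647, 0.2259, 0.1102, 0.1825, 0.1159]

t=0: π = [0.1250, 0.1250, 0.1250, 0.1250, 0.3750, 0.1250]
t=1: π = [0.1771, 0.1875, 0.1979, 0.1042, 0.2188, 0.1146]
t=2: π = [0.1970, 0.1693, 0.2153, 0.1085, 0.1927, 0.1172]
t=3: π = [0.1999, 0.1656, 0.2228, 0.1102, 0.1852, 0.1162]
t=4: π = [0.2006, 0.1649, 0.2252, 0.1102, 0.1831, 0.1160]
t=5: π = [0.2007, 0.1647, 0.2259, 0.1102, 0.1825, 0.1159]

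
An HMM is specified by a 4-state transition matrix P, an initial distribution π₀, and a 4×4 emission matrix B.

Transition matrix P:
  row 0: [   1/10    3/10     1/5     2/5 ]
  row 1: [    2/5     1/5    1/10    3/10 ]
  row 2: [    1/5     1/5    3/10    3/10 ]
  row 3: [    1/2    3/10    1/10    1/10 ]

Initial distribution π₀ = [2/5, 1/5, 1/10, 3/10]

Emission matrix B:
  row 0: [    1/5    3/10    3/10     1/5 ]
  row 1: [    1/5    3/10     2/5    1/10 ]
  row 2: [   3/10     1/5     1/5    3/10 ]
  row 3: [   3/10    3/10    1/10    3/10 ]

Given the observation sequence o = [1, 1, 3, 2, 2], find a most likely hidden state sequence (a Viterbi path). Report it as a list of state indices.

t=0: δ = [1.200e-01, 6.000e-02, 2.000e-02, 9.000e-02]  (obs o_0=1)
t=1: δ = [1.350e-02, 1.080e-02, 4.800e-03, 1.440e-02]  ψ = [3, 0, 0, 0]  (obs o_1=1)
t=2: δ = [1.440e-03, 4.320e-04, 8.100e-04, 1.620e-03]  ψ = [3, 3, 0, 0]  (obs o_2=3)
t=3: δ = [2.430e-04, 1.944e-04, 5.760e-05, 5.760e-05]  ψ = [3, 3, 0, 0]  (obs o_3=2)
t=4: δ = [2.333e-05, 2.916e-05, 9.720e-06, 9.720e-06]  ψ = [1, 0, 0, 0]  (obs o_4=2)
backtrack: best end state = 1; path = [3, 0, 3, 0, 1]

path = [3, 0, 3, 0, 1]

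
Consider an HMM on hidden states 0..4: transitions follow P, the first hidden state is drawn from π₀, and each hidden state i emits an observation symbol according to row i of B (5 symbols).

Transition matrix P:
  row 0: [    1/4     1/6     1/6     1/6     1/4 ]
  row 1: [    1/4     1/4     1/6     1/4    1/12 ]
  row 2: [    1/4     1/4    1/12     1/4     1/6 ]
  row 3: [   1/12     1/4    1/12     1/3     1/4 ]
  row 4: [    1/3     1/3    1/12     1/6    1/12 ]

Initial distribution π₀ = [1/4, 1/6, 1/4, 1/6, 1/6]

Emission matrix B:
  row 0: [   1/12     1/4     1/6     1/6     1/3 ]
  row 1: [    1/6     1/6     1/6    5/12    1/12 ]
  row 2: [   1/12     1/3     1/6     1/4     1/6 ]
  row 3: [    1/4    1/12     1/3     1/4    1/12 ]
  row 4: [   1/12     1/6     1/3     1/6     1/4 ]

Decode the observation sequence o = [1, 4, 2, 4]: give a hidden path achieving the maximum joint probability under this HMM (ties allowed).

t=0: δ = [6.250e-02, 2.778e-02, 8.333e-02, 1.389e-02, 2.778e-02]  (obs o_0=1)
t=1: δ = [6.944e-03, 1.736e-03, 1.736e-03, 1.736e-03, 3.906e-03]  ψ = [2, 2, 0, 2, 0]  (obs o_1=4)
t=2: δ = [2.894e-04, 2.170e-04, 1.929e-04, 3.858e-04, 5.787e-04]  ψ = [0, 4, 0, 0, 0]  (obs o_2=2)
t=3: δ = [6.430e-05, 1.608e-05, 8.038e-06, 1.072e-05, 2.411e-05]  ψ = [4, 4, 0, 3, 3]  (obs o_3=4)
backtrack: best end state = 0; path = [2, 0, 4, 0]

path = [2, 0, 4, 0]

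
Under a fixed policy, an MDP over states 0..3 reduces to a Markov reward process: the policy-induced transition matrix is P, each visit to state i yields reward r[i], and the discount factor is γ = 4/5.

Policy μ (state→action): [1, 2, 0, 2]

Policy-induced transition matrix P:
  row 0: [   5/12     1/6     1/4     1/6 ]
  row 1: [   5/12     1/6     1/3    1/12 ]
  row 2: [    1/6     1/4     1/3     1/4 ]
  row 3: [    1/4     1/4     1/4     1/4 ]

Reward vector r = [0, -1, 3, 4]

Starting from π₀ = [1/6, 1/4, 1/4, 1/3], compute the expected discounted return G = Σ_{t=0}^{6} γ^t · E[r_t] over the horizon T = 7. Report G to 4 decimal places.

G = 6.0516

t=0: π = [0.1667, 0.2500, 0.2500, 0.3333], E[r] = 1.8333, γ^t·E[r] = 1.833333, running G = 1.833333
t=1: π = [0.2986, 0.2153, 0.2917, 0.1944], E[r] = 1.4375, γ^t·E[r] = 1.150000, running G = 2.983333
t=2: π = [0.3113, 0.2072, 0.2922, 0.1892], E[r] = 1.4265, γ^t·E[r] = 0.912963, running G = 3.896296
t=3: π = [0.3121, 0.2068, 0.2916, 0.1895], E[r] = 1.4262, γ^t·E[r] = 0.730198, running G = 4.626494
t=4: π = [0.3122, 0.2068, 0.2915, 0.1895], E[r] = 1.4260, γ^t·E[r] = 0.584072, running G = 5.210566
t=5: π = [0.3122, 0.2068, 0.2915, 0.1895], E[r] = 1.4259, γ^t·E[r] = 0.467245, running G = 5.677811
t=6: π = [0.3122, 0.2068, 0.2915, 0.1895], E[r] = 1.4259, γ^t·E[r] = 0.373795, running G = 6.051606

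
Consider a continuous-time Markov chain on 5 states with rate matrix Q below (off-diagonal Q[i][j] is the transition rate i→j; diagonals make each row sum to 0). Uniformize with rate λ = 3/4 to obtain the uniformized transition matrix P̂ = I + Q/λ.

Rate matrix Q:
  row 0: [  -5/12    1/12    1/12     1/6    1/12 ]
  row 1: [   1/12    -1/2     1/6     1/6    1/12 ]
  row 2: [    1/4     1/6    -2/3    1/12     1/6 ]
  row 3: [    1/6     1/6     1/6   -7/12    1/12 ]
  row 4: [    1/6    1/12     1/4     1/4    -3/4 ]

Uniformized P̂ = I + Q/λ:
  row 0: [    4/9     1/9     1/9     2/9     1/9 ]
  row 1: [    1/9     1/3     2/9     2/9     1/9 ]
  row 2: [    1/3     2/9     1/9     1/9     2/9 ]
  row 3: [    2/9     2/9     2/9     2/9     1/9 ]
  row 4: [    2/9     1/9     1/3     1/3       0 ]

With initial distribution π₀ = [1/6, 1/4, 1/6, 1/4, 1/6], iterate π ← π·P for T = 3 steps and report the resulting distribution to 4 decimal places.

π = [0.2813, 0.2008, 0.1845, 0.2152, 0.1181]

t=0: π = [0.1667, 0.2500, 0.1667, 0.2500, 0.1667]
t=1: π = [0.2500, 0.2130, 0.2037, 0.2222, 0.1111]
t=2: π = [0.2767, 0.2058, 0.1842, 0.2119, 0.1214]
t=3: π = [0.2813, 0.2008, 0.1845, 0.2152, 0.1181]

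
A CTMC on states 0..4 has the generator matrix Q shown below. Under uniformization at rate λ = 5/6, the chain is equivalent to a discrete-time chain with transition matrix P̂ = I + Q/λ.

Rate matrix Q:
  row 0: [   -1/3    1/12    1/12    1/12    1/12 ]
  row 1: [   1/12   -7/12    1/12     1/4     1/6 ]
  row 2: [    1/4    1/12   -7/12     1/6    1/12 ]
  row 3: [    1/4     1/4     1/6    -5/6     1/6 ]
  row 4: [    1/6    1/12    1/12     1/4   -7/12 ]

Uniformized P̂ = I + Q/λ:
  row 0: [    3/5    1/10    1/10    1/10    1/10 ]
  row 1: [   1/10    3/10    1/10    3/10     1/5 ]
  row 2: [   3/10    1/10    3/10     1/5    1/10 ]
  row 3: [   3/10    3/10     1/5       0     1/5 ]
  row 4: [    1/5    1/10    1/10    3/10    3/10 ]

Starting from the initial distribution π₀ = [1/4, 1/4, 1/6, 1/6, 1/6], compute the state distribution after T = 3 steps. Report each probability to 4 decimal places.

π = [0.3497, 0.1683, 0.1465, 0.1670, 0.1685]

t=0: π = [0.2500, 0.2500, 0.1667, 0.1667, 0.1667]
t=1: π = [0.3083, 0.1833, 0.1500, 0.1833, 0.1750]
t=2: π = [0.3383, 0.1733, 0.1483, 0.1683, 0.1717]
t=3: π = [0.3497, 0.1683, 0.1465, 0.1670, 0.1685]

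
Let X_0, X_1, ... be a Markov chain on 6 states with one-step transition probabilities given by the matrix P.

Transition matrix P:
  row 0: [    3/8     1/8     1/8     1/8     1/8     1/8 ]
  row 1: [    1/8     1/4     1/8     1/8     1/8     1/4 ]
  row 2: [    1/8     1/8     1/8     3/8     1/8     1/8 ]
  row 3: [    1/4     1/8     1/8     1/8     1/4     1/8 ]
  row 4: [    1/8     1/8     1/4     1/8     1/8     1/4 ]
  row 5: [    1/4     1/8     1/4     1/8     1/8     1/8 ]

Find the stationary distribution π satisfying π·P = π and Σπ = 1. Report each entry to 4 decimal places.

Balance equations π_j = Σ_i π_i·P[i][j]:
  π_0 = 3/8·π_0 + 1/8·π_1 + 1/8·π_2 + 1/4·π_3 + 1/8·π_4 + 1/4·π_5
  π_1 = 1/8·π_0 + 1/4·π_1 + 1/8·π_2 + 1/8·π_3 + 1/8·π_4 + 1/8·π_5
  π_2 = 1/8·π_0 + 1/8·π_1 + 1/8·π_2 + 1/8·π_3 + 1/4·π_4 + 1/4·π_5
  π_3 = 1/8·π_0 + 1/8·π_1 + 3/8·π_2 + 1/8·π_3 + 1/8·π_4 + 1/8·π_5
  π_4 = 1/8·π_0 + 1/8·π_1 + 1/8·π_2 + 1/4·π_3 + 1/8·π_4 + 1/8·π_5
  normalize: π_0 + π_1 + π_2 + π_3 + π_4 + π_5 = 1
Solving the linear system gives exactly π = [6313/28546, 1/7, 4663/28546, 2367/14273, 2080/14273, 2299/14273].

π = [0.2212, 0.1429, 0.1634, 0.1658, 0.1457, 0.1611]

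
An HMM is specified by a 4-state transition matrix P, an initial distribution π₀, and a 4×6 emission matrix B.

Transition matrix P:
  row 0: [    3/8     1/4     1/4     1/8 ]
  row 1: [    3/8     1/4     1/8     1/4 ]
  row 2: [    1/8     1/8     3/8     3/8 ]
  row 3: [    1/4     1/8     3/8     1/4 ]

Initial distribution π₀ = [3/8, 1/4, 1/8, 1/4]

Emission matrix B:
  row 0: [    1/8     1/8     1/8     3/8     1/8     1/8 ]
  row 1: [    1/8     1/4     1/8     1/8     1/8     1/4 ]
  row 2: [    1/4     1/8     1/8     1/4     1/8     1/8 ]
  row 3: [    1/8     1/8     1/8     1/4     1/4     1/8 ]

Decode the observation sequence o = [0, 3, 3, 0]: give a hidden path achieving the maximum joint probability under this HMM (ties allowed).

t=0: δ = [4.688e-02, 3.125e-02, 3.125e-02, 3.125e-02]  (obs o_0=0)
t=1: δ = [6.592e-03, 1.465e-03, 2.930e-03, 2.930e-03]  ψ = [0, 0, 0, 2]  (obs o_1=3)
t=2: δ = [9.270e-04, 2.060e-04, 4.120e-04, 2.747e-04]  ψ = [0, 0, 0, 2]  (obs o_2=3)
t=3: δ = [4.345e-05, 2.897e-05, 5.794e-05, 1.931e-05]  ψ = [0, 0, 0, 2]  (obs o_3=0)
backtrack: best end state = 2; path = [0, 0, 0, 2]

path = [0, 0, 0, 2]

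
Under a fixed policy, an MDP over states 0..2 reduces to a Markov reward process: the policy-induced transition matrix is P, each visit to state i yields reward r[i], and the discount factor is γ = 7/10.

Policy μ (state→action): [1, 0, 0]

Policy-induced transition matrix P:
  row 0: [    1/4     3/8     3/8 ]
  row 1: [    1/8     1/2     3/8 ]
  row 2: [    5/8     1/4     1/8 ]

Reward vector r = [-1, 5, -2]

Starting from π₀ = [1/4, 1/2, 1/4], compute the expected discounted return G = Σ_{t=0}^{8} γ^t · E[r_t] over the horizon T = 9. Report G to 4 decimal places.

G = 4.0630

t=0: π = [0.2500, 0.5000, 0.2500], E[r] = 1.7500, γ^t·E[r] = 1.750000, running G = 1.750000
t=1: π = [0.2813, 0.4063, 0.3125], E[r] = 1.1250, γ^t·E[r] = 0.787500, running G = 2.537500
t=2: π = [0.3164, 0.3867, 0.2969], E[r] = 1.0234, γ^t·E[r] = 0.501484, running G = 3.038984
t=3: π = [0.3130, 0.3862, 0.3008], E[r] = 1.0166, γ^t·E[r] = 0.348694, running G = 3.387679
t=4: π = [0.3145, 0.3857, 0.2998], E[r] = 1.0143, γ^t·E[r] = 0.243529, running G = 3.631208
t=5: π = [0.3142, 0.3857, 0.3000], E[r] = 1.0144, γ^t·E[r] = 0.170483, running G = 3.801691
t=6: π = [0.3143, 0.3857, 0.3000], E[r] = 1.0143, γ^t·E[r] = 0.119329, running G = 3.921020
t=7: π = [0.3143, 0.3857, 0.3000], E[r] = 1.0143, γ^t·E[r] = 0.083531, running G = 4.004551
t=8: π = [0.3143, 0.3857, 0.3000], E[r] = 1.0143, γ^t·E[r] = 0.058472, running G = 4.063022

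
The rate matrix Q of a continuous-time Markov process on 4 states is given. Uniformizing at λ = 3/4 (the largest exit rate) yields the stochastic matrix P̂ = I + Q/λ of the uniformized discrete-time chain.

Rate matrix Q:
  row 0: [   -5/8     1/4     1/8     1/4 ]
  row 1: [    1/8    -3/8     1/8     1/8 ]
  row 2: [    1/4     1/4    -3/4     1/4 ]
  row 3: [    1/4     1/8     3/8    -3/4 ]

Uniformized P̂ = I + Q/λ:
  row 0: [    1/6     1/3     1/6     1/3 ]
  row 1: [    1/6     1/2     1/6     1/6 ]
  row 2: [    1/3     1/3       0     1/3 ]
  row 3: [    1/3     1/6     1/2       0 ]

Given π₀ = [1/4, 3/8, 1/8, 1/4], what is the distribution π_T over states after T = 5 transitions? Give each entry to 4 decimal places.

π = [0.2343, 0.3589, 0.2020, 0.2047]

t=0: π = [0.2500, 0.3750, 0.1250, 0.2500]
t=1: π = [0.2292, 0.3542, 0.2292, 0.1875]
t=2: π = [0.2361, 0.3611, 0.1910, 0.2118]
t=3: π = [0.2338, 0.3582, 0.2054, 0.2025]
t=4: π = [0.2347, 0.3593, 0.1999, 0.2061]
t=5: π = [0.2343, 0.3589, 0.2020, 0.2047]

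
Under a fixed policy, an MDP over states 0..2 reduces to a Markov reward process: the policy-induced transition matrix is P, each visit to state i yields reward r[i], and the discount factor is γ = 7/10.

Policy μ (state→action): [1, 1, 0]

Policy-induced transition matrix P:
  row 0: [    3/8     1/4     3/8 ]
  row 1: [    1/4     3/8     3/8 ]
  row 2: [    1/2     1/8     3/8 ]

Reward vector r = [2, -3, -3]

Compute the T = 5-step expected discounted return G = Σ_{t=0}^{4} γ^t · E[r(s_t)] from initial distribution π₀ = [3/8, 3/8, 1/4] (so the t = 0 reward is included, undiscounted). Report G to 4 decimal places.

G = -3.0898

t=0: π = [0.3750, 0.3750, 0.2500], E[r] = -1.1250, γ^t·E[r] = -1.125000, running G = -1.125000
t=1: π = [0.3594, 0.2656, 0.3750], E[r] = -1.2031, γ^t·E[r] = -0.842188, running G = -1.967188
t=2: π = [0.3887, 0.2363, 0.3750], E[r] = -1.0566, γ^t·E[r] = -0.517754, running G = -2.484941
t=3: π = [0.3923, 0.2327, 0.3750], E[r] = -1.0383, γ^t·E[r] = -0.356147, running G = -2.841089
t=4: π = [0.3928, 0.2322, 0.3750], E[r] = -1.0360, γ^t·E[r] = -0.248754, running G = -3.089842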